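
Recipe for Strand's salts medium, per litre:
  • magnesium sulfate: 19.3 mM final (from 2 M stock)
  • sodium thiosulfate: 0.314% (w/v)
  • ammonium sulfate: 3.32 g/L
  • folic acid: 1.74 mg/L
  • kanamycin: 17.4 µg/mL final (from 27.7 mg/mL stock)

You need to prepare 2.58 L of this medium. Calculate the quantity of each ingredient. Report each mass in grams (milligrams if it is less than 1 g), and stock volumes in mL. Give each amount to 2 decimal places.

Working volume: 2.58 L.
magnesium sulfate: V = C2·V2/C1 = 19.3 mM × 2580 mL ÷ 2000 mM = 24.90 mL
sodium thiosulfate: 0.314% w/v = 3.14 g/L → 3.14 × 2.58 L = 8.10 g
ammonium sulfate: 3.32 g/L × 2.58 L = 8.57 g
folic acid: 1.74 mg/L × 2.58 L = 4.49 mg
kanamycin: dilute stock: 17.4 µg/mL × 2580 mL ÷ 27700 µg/mL = 1.62 mL

magnesium sulfate 24.90 mL; sodium thiosulfate 8.10 g; ammonium sulfate 8.57 g; folic acid 4.49 mg; kanamycin 1.62 mL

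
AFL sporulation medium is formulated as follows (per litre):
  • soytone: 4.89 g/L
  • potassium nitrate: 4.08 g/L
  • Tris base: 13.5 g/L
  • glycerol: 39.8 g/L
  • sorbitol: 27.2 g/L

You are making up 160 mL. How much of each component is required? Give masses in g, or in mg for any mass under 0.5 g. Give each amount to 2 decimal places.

soytone 0.78 g; potassium nitrate 0.65 g; Tris base 2.16 g; glycerol 6.37 g; sorbitol 4.35 g

Scale factor relative to 1 L: 0.16.
soytone: 4.89 g/L × 0.16 L = 0.78 g
potassium nitrate: 4.08 g/L × 0.16 L = 0.65 g
Tris base: 13.5 g/L × 0.16 L = 2.16 g
glycerol: 39.8 g/L × 0.16 L = 6.37 g
sorbitol: 27.2 g/L × 0.16 L = 4.35 g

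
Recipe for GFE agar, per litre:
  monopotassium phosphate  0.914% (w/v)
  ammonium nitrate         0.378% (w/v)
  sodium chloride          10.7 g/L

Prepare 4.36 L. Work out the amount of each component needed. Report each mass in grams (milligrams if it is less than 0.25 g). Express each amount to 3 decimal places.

Scale factor relative to 1 L: 4.36.
monopotassium phosphate: 0.914 g per 100 mL × 4360 mL ÷ 100 = 39.850 g
ammonium nitrate: 0.378% w/v = 3.78 g/L → 3.78 × 4.36 L = 16.481 g
sodium chloride: 10.7 g/L × 4.36 L = 46.652 g

monopotassium phosphate 39.850 g; ammonium nitrate 16.481 g; sodium chloride 46.652 g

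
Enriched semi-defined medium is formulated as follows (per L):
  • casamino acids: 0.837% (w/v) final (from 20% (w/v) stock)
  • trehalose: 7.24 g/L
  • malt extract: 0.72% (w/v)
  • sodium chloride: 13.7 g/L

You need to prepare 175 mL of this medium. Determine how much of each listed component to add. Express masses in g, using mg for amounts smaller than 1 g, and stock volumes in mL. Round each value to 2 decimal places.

casamino acids 7.32 mL; trehalose 1.27 g; malt extract 1.26 g; sodium chloride 2.40 g

Target volume = 175 mL = 0.175 L.
casamino acids: V = C2·V2/C1 = 0.837% ÷ 20% × 175 mL = 7.32 mL
trehalose: 7.24 g/L × 0.175 L = 1.27 g
malt extract: 0.72 g per 100 mL × 175 mL ÷ 100 = 1.26 g
sodium chloride: 13.7 g/L × 0.175 L = 2.40 g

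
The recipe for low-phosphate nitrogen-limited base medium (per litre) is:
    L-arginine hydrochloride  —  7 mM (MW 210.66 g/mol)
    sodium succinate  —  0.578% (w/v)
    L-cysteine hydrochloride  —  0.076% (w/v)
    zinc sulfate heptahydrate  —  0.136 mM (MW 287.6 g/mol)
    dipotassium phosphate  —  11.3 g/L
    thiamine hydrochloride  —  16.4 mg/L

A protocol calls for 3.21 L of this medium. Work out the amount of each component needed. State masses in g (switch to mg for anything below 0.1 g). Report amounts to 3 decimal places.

L-arginine hydrochloride 4.734 g; sodium succinate 18.554 g; L-cysteine hydrochloride 2.440 g; zinc sulfate heptahydrate 0.126 g; dipotassium phosphate 36.273 g; thiamine hydrochloride 52.644 mg

Working volume: 3.21 L.
L-arginine hydrochloride: 7 mmol/L × 210.66 g/mol × 3.21 L ÷ 1000 = 4.734 g
sodium succinate: 0.578 g per 100 mL × 3210 mL ÷ 100 = 18.554 g
L-cysteine hydrochloride: 0.076% w/v = 0.76 g/L → 0.76 × 3.21 L = 2.440 g
zinc sulfate heptahydrate: 0.136 mmol/L × 287.6 g/mol × 3.21 L ÷ 1000 = 0.126 g
dipotassium phosphate: 11.3 g/L × 3.21 L = 36.273 g
thiamine hydrochloride: 16.4 mg/L × 3.21 L = 52.644 mg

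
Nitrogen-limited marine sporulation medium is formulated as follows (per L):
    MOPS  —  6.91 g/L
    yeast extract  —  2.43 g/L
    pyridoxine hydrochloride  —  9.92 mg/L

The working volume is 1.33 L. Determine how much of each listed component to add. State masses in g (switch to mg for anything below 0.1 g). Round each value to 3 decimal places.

Working volume: 1.33 L.
MOPS: 6.91 g/L × 1.33 L = 9.190 g
yeast extract: 2.43 g/L × 1.33 L = 3.232 g
pyridoxine hydrochloride: 9.92 mg/L × 1.33 L = 13.194 mg

MOPS 9.190 g; yeast extract 3.232 g; pyridoxine hydrochloride 13.194 mg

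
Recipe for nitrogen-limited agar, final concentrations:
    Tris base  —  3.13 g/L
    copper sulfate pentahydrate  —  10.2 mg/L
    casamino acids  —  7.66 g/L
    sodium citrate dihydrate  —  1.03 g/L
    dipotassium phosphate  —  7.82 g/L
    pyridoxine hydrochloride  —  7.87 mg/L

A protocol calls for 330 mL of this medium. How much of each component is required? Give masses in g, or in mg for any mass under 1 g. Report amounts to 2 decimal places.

Working volume: 330 mL = 0.33 L.
Tris base: 3.13 g/L × 0.33 L = 1.03 g
copper sulfate pentahydrate: 10.2 mg/L × 0.33 L = 3.37 mg
casamino acids: 7.66 g/L × 0.33 L = 2.53 g
sodium citrate dihydrate: 1.03 g/L × 0.33 L = 0.3399 g = 339.90 mg
dipotassium phosphate: 7.82 g/L × 0.33 L = 2.58 g
pyridoxine hydrochloride: 7.87 mg/L × 0.33 L = 2.60 mg

Tris base 1.03 g; copper sulfate pentahydrate 3.37 mg; casamino acids 2.53 g; sodium citrate dihydrate 339.90 mg; dipotassium phosphate 2.58 g; pyridoxine hydrochloride 2.60 mg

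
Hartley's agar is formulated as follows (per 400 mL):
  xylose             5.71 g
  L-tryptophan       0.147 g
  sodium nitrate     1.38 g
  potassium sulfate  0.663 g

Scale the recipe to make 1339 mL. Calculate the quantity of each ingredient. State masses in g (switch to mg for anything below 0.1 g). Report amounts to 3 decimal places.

xylose 19.114 g; L-tryptophan 0.492 g; sodium nitrate 4.620 g; potassium sulfate 2.219 g

Scale factor = 1339 mL / 400 mL = 3.3475.
xylose: 5.71 g × (1339 mL / 400 mL) = 19.114 g
L-tryptophan: 0.147 g × (1339 mL / 400 mL) = 0.492 g
sodium nitrate: 1.38 g × (1339 mL / 400 mL) = 4.620 g
potassium sulfate: 0.663 g × (1339 mL / 400 mL) = 2.219 g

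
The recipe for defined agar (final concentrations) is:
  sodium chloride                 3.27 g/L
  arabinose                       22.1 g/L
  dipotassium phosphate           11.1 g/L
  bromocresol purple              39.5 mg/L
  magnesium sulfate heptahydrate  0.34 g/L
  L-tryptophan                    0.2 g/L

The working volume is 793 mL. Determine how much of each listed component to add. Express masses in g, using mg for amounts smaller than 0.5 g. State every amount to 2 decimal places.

sodium chloride 2.59 g; arabinose 17.53 g; dipotassium phosphate 8.80 g; bromocresol purple 31.32 mg; magnesium sulfate heptahydrate 269.62 mg; L-tryptophan 158.60 mg

Target volume = 793 mL = 0.793 L.
sodium chloride: 3.27 g/L × 0.793 L = 2.59 g
arabinose: 22.1 g/L × 0.793 L = 17.53 g
dipotassium phosphate: 11.1 g/L × 0.793 L = 8.80 g
bromocresol purple: 39.5 mg/L × 0.793 L = 31.32 mg
magnesium sulfate heptahydrate: 0.34 g/L × 0.793 L = 0.26962 g = 269.62 mg
L-tryptophan: 0.2 g/L × 0.793 L = 0.1586 g = 158.60 mg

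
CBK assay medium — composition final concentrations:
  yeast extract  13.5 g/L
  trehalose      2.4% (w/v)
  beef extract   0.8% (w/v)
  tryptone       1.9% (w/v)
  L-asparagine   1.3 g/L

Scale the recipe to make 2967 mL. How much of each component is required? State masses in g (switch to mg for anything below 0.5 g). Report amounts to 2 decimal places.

yeast extract 40.05 g; trehalose 71.21 g; beef extract 23.74 g; tryptone 56.37 g; L-asparagine 3.86 g

Scale factor relative to 1 L: 2.967.
yeast extract: 13.5 g/L × 2.967 L = 40.05 g
trehalose: 2.4% w/v = 24 g/L → 24 × 2.967 L = 71.21 g
beef extract: 0.8 g per 100 mL × 2967 mL ÷ 100 = 23.74 g
tryptone: 1.9 g per 100 mL × 2967 mL ÷ 100 = 56.37 g
L-asparagine: 1.3 g/L × 2.967 L = 3.86 g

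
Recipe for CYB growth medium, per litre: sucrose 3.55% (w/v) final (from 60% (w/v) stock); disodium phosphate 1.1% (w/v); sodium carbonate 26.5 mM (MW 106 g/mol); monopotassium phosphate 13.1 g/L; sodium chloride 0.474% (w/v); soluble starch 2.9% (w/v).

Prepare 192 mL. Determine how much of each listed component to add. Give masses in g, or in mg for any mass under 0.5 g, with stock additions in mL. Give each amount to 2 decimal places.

Working volume: 192 mL = 0.192 L.
sucrose: C1V1 = C2V2 → 3.55% ÷ 60% × 192 mL = 11.36 mL
disodium phosphate: 1.1 g per 100 mL × 192 mL ÷ 100 = 2.11 g
sodium carbonate: 26.5 mmol/L × 106 g/mol × 0.192 L ÷ 1000 = 0.54 g
monopotassium phosphate: 13.1 g/L × 0.192 L = 2.52 g
sodium chloride: 0.474 g per 100 mL × 192 mL ÷ 100 = 0.91 g
soluble starch: 2.9% w/v = 29 g/L → 29 × 0.192 L = 5.57 g

sucrose 11.36 mL; disodium phosphate 2.11 g; sodium carbonate 0.54 g; monopotassium phosphate 2.52 g; sodium chloride 0.91 g; soluble starch 5.57 g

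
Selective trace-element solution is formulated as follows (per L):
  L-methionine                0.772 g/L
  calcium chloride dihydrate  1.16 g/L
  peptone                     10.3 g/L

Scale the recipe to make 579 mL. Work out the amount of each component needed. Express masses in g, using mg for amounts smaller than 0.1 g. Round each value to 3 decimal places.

Working volume: 579 mL = 0.579 L.
L-methionine: 0.772 g/L × 0.579 L = 0.447 g
calcium chloride dihydrate: 1.16 g/L × 0.579 L = 0.672 g
peptone: 10.3 g/L × 0.579 L = 5.964 g

L-methionine 0.447 g; calcium chloride dihydrate 0.672 g; peptone 5.964 g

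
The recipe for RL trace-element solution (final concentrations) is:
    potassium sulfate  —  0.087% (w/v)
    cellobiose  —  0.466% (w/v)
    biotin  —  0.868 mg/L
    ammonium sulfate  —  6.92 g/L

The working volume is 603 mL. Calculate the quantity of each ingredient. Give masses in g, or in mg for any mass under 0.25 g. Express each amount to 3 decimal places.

Working volume: 603 mL = 0.603 L.
potassium sulfate: 0.087% w/v = 0.87 g/L → 0.87 × 0.603 L = 0.525 g
cellobiose: 0.466% w/v = 4.66 g/L → 4.66 × 0.603 L = 2.810 g
biotin: 0.868 mg/L × 0.603 L = 0.523 mg
ammonium sulfate: 6.92 g/L × 0.603 L = 4.173 g

potassium sulfate 0.525 g; cellobiose 2.810 g; biotin 0.523 mg; ammonium sulfate 4.173 g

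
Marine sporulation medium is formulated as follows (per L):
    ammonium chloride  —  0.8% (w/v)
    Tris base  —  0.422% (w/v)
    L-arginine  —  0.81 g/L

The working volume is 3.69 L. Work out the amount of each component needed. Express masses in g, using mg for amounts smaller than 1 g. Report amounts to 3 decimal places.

ammonium chloride 29.520 g; Tris base 15.572 g; L-arginine 2.989 g

Working volume: 3.69 L.
ammonium chloride: 0.8 g per 100 mL × 3690 mL ÷ 100 = 29.520 g
Tris base: 0.422 g per 100 mL × 3690 mL ÷ 100 = 15.572 g
L-arginine: 0.81 g/L × 3.69 L = 2.989 g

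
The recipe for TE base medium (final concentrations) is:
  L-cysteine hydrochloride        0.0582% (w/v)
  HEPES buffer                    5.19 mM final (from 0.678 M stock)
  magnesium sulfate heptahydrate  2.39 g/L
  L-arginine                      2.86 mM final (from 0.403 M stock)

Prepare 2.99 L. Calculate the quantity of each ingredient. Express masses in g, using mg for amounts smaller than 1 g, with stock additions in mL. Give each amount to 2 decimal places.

L-cysteine hydrochloride 1.74 g; HEPES buffer 22.89 mL; magnesium sulfate heptahydrate 7.15 g; L-arginine 21.22 mL

Scale factor relative to 1 L: 2.99.
L-cysteine hydrochloride: 0.0582 g per 100 mL × 2990 mL ÷ 100 = 1.74 g
HEPES buffer: dilute stock: 5.19 mM × 2990 mL ÷ 678 mM = 22.89 mL
magnesium sulfate heptahydrate: 2.39 g/L × 2.99 L = 7.15 g
L-arginine: dilute stock: 2.86 mM × 2990 mL ÷ 403 mM = 21.22 mL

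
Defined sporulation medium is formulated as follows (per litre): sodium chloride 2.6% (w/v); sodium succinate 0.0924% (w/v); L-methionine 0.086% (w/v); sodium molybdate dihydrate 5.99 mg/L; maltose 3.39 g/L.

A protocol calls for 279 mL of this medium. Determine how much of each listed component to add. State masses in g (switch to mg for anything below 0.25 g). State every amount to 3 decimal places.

sodium chloride 7.254 g; sodium succinate 0.258 g; L-methionine 239.940 mg; sodium molybdate dihydrate 1.671 mg; maltose 0.946 g

Target volume = 279 mL = 0.279 L.
sodium chloride: 2.6% w/v = 26 g/L → 26 × 0.279 L = 7.254 g
sodium succinate: 0.0924 g per 100 mL × 279 mL ÷ 100 = 0.258 g
L-methionine: 0.086 g per 100 mL × 279 mL ÷ 100 = 0.23994 g = 239.940 mg
sodium molybdate dihydrate: 5.99 mg/L × 0.279 L = 1.671 mg
maltose: 3.39 g/L × 0.279 L = 0.946 g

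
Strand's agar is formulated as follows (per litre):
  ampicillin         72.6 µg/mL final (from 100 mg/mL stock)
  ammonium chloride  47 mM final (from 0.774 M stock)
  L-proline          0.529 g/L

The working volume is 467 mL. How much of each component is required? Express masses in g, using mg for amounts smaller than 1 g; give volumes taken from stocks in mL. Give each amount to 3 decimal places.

Target volume = 467 mL = 0.467 L.
ampicillin: V = C2·V2/C1 = 72.6 µg/mL × 467 mL ÷ 100000 µg/mL = 0.339 mL
ammonium chloride: V = C2·V2/C1 = 47 mM × 467 mL ÷ 774 mM = 28.358 mL
L-proline: 0.529 g/L × 0.467 L = 0.247043 g = 247.043 mg

ampicillin 0.339 mL; ammonium chloride 28.358 mL; L-proline 247.043 mg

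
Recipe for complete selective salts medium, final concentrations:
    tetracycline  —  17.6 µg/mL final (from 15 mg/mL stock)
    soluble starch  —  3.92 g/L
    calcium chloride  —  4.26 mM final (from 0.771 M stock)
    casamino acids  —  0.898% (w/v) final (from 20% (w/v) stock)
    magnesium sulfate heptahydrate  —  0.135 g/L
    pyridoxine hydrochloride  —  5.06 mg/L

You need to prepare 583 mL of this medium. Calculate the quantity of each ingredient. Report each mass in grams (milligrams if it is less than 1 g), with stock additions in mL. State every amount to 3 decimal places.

Target volume = 583 mL = 0.583 L.
tetracycline: dilute stock: 17.6 µg/mL × 583 mL ÷ 15000 µg/mL = 0.684 mL
soluble starch: 3.92 g/L × 0.583 L = 2.285 g
calcium chloride: C1V1 = C2V2 → 4.26 mM × 583 mL ÷ 771 mM = 3.221 mL
casamino acids: V = C2·V2/C1 = 0.898% ÷ 20% × 583 mL = 26.177 mL
magnesium sulfate heptahydrate: 0.135 g/L × 0.583 L = 0.078705 g = 78.705 mg
pyridoxine hydrochloride: 5.06 mg/L × 0.583 L = 2.950 mg

tetracycline 0.684 mL; soluble starch 2.285 g; calcium chloride 3.221 mL; casamino acids 26.177 mL; magnesium sulfate heptahydrate 78.705 mg; pyridoxine hydrochloride 2.950 mg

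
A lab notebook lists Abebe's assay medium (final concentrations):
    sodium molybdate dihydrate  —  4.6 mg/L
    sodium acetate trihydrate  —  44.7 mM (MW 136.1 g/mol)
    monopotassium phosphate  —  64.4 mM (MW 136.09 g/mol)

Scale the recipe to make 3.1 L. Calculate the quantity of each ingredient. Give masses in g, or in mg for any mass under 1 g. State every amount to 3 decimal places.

sodium molybdate dihydrate 14.260 mg; sodium acetate trihydrate 18.859 g; monopotassium phosphate 27.169 g

Working volume: 3.1 L.
sodium molybdate dihydrate: 4.6 mg/L × 3.1 L = 14.260 mg
sodium acetate trihydrate: 44.7 mmol/L × 136.1 g/mol × 3.1 L ÷ 1000 = 18.859 g
monopotassium phosphate: 64.4 mmol/L × 136.09 g/mol × 3.1 L ÷ 1000 = 27.169 g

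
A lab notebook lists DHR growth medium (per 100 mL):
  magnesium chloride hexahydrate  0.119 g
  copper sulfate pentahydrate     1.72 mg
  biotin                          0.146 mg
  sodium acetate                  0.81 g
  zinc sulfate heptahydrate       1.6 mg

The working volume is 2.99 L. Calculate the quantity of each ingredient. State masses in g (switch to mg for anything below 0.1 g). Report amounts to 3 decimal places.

Scale factor = 2990 mL / 100 mL = 29.9.
magnesium chloride hexahydrate: 0.119 g × (2990 mL / 100 mL) = 3.558 g
copper sulfate pentahydrate: 1.72 mg × (2990 mL / 100 mL) = 51.428 mg
biotin: 0.146 mg × (2990 mL / 100 mL) = 4.365 mg
sodium acetate: 0.81 g × (2990 mL / 100 mL) = 24.219 g
zinc sulfate heptahydrate: 1.6 mg × (2990 mL / 100 mL) = 47.840 mg

magnesium chloride hexahydrate 3.558 g; copper sulfate pentahydrate 51.428 mg; biotin 4.365 mg; sodium acetate 24.219 g; zinc sulfate heptahydrate 47.840 mg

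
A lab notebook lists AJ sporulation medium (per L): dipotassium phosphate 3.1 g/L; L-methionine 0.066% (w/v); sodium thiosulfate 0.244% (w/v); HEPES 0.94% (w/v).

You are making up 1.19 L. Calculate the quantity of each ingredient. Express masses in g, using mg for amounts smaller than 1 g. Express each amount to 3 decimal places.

Working volume: 1.19 L.
dipotassium phosphate: 3.1 g/L × 1.19 L = 3.689 g
L-methionine: 0.066% w/v = 0.66 g/L → 0.66 × 1.19 L = 0.7854 g = 785.400 mg
sodium thiosulfate: 0.244% w/v = 2.44 g/L → 2.44 × 1.19 L = 2.904 g
HEPES: 0.94 g per 100 mL × 1190 mL ÷ 100 = 11.186 g

dipotassium phosphate 3.689 g; L-methionine 785.400 mg; sodium thiosulfate 2.904 g; HEPES 11.186 g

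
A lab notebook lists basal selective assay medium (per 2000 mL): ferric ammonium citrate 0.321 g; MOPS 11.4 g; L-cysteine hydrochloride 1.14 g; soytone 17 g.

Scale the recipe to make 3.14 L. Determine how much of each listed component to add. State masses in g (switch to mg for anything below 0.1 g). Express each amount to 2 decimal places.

Ratio of target to recipe volume: 3140 / 2000 = 1.57.
ferric ammonium citrate: 0.321 g × (3140 mL / 2000 mL) = 0.50 g
MOPS: 11.4 g × (3140 mL / 2000 mL) = 17.90 g
L-cysteine hydrochloride: 1.14 g × (3140 mL / 2000 mL) = 1.79 g
soytone: 17 g × (3140 mL / 2000 mL) = 26.69 g

ferric ammonium citrate 0.50 g; MOPS 17.90 g; L-cysteine hydrochloride 1.79 g; soytone 26.69 g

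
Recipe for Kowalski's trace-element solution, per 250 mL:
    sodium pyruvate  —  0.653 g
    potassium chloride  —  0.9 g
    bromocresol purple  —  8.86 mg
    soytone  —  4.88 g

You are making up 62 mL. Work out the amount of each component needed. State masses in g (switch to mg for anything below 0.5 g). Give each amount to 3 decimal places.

sodium pyruvate 161.944 mg; potassium chloride 223.200 mg; bromocresol purple 2.197 mg; soytone 1.210 g

Scale factor = 62 mL / 250 mL = 0.248.
sodium pyruvate: 0.653 g × (62 mL / 250 mL) = 0.161944 g = 161.944 mg
potassium chloride: 0.9 g × (62 mL / 250 mL) = 0.2232 g = 223.200 mg
bromocresol purple: 8.86 mg × (62 mL / 250 mL) = 2.197 mg
soytone: 4.88 g × (62 mL / 250 mL) = 1.210 g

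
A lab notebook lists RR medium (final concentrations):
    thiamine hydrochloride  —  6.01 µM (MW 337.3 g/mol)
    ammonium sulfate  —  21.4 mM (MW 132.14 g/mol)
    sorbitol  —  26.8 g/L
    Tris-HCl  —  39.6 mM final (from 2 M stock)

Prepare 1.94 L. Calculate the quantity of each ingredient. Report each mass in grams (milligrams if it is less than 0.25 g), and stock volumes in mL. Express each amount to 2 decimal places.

thiamine hydrochloride 3.93 mg; ammonium sulfate 5.49 g; sorbitol 51.99 g; Tris-HCl 38.41 mL

Scale factor relative to 1 L: 1.94.
thiamine hydrochloride: 6.01 µmol/L × 337.3 g/mol × 1.94 L ÷ 1000 = 3.93 mg
ammonium sulfate: 21.4 mmol/L × 132.14 g/mol × 1.94 L ÷ 1000 = 5.49 g
sorbitol: 26.8 g/L × 1.94 L = 51.99 g
Tris-HCl: dilute stock: 39.6 mM × 1940 mL ÷ 2000 mM = 38.41 mL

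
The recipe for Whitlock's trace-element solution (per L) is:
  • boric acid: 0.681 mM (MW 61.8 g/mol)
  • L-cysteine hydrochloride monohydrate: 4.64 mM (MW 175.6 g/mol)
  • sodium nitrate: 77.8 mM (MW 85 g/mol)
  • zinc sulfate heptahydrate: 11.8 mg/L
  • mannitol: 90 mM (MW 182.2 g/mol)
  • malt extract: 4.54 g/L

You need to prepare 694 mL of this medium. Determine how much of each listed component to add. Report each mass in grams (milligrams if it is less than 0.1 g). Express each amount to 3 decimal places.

boric acid 29.208 mg; L-cysteine hydrochloride monohydrate 0.565 g; sodium nitrate 4.589 g; zinc sulfate heptahydrate 8.189 mg; mannitol 11.380 g; malt extract 3.151 g

Working volume: 694 mL = 0.694 L.
boric acid: 0.681 mmol/L × 61.8 mg/mmol × 0.694 L = 29.208 mg
L-cysteine hydrochloride monohydrate: 4.64 mmol/L × 175.6 g/mol × 0.694 L ÷ 1000 = 0.565 g
sodium nitrate: 77.8 mmol/L × 85 g/mol × 0.694 L ÷ 1000 = 4.589 g
zinc sulfate heptahydrate: 11.8 mg/L × 0.694 L = 8.189 mg
mannitol: 90 mmol/L × 182.2 g/mol × 0.694 L ÷ 1000 = 11.380 g
malt extract: 4.54 g/L × 0.694 L = 3.151 g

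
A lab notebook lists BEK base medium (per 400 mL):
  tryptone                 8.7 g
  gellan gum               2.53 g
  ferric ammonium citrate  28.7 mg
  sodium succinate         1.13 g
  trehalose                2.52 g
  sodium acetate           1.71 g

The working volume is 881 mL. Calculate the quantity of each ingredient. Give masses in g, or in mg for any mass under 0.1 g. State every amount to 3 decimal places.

Ratio of target to recipe volume: 881 / 400 = 2.2025.
tryptone: 8.7 g × (881 mL / 400 mL) = 19.162 g
gellan gum: 2.53 g × (881 mL / 400 mL) = 5.572 g
ferric ammonium citrate: 28.7 mg × (881 mL / 400 mL) = 63.212 mg
sodium succinate: 1.13 g × (881 mL / 400 mL) = 2.489 g
trehalose: 2.52 g × (881 mL / 400 mL) = 5.550 g
sodium acetate: 1.71 g × (881 mL / 400 mL) = 3.766 g

tryptone 19.162 g; gellan gum 5.572 g; ferric ammonium citrate 63.212 mg; sodium succinate 2.489 g; trehalose 5.550 g; sodium acetate 3.766 g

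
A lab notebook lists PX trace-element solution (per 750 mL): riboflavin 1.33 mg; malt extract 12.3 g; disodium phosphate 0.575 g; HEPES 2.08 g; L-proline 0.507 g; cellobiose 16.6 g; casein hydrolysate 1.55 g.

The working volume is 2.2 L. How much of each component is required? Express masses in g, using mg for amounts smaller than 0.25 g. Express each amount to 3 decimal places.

Scale factor = 2200 mL / 750 mL = 2.93333.
riboflavin: 1.33 mg × (2200 mL / 750 mL) = 3.901 mg
malt extract: 12.3 g × (2200 mL / 750 mL) = 36.080 g
disodium phosphate: 0.575 g × (2200 mL / 750 mL) = 1.687 g
HEPES: 2.08 g × (2200 mL / 750 mL) = 6.101 g
L-proline: 0.507 g × (2200 mL / 750 mL) = 1.487 g
cellobiose: 16.6 g × (2200 mL / 750 mL) = 48.693 g
casein hydrolysate: 1.55 g × (2200 mL / 750 mL) = 4.547 g

riboflavin 3.901 mg; malt extract 36.080 g; disodium phosphate 1.687 g; HEPES 6.101 g; L-proline 1.487 g; cellobiose 48.693 g; casein hydrolysate 4.547 g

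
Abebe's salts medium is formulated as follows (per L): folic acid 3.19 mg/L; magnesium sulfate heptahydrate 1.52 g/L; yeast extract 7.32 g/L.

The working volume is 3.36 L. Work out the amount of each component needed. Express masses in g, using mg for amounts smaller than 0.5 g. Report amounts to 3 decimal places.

Working volume: 3.36 L.
folic acid: 3.19 mg/L × 3.36 L = 10.718 mg
magnesium sulfate heptahydrate: 1.52 g/L × 3.36 L = 5.107 g
yeast extract: 7.32 g/L × 3.36 L = 24.595 g

folic acid 10.718 mg; magnesium sulfate heptahydrate 5.107 g; yeast extract 24.595 g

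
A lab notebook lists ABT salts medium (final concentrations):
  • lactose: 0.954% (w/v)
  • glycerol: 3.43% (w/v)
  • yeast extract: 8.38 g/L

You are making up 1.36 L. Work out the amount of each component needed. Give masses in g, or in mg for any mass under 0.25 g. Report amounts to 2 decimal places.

lactose 12.97 g; glycerol 46.65 g; yeast extract 11.40 g

Scale factor relative to 1 L: 1.36.
lactose: 0.954 g per 100 mL × 1360 mL ÷ 100 = 12.97 g
glycerol: 3.43% w/v = 34.3 g/L → 34.3 × 1.36 L = 46.65 g
yeast extract: 8.38 g/L × 1.36 L = 11.40 g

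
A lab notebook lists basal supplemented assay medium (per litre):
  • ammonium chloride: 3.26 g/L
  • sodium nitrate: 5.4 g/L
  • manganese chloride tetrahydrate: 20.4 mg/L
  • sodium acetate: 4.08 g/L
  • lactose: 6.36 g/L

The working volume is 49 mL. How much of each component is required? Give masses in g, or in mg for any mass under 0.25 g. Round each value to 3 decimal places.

Scale factor relative to 1 L: 0.049.
ammonium chloride: 3.26 g/L × 0.049 L = 0.15974 g = 159.740 mg
sodium nitrate: 5.4 g/L × 0.049 L = 0.265 g
manganese chloride tetrahydrate: 20.4 mg/L × 0.049 L = 1.000 mg
sodium acetate: 4.08 g/L × 0.049 L = 0.19992 g = 199.920 mg
lactose: 6.36 g/L × 0.049 L = 0.312 g

ammonium chloride 159.740 mg; sodium nitrate 0.265 g; manganese chloride tetrahydrate 1.000 mg; sodium acetate 199.920 mg; lactose 0.312 g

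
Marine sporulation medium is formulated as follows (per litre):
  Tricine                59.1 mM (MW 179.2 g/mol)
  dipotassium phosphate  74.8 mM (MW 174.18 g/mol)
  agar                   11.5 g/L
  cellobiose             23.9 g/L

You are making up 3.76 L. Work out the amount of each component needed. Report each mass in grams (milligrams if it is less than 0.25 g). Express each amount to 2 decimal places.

Scale factor relative to 1 L: 3.76.
Tricine: 59.1 mmol/L × 179.2 g/mol × 3.76 L ÷ 1000 = 39.82 g
dipotassium phosphate: 74.8 mmol/L × 174.18 g/mol × 3.76 L ÷ 1000 = 48.99 g
agar: 11.5 g/L × 3.76 L = 43.24 g
cellobiose: 23.9 g/L × 3.76 L = 89.86 g

Tricine 39.82 g; dipotassium phosphate 48.99 g; agar 43.24 g; cellobiose 89.86 g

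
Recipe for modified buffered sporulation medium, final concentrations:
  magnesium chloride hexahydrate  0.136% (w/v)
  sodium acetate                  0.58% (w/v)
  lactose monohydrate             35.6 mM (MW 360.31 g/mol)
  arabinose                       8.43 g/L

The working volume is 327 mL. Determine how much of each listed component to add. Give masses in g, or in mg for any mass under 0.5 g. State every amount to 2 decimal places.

Target volume = 327 mL = 0.327 L.
magnesium chloride hexahydrate: 0.136 g per 100 mL × 327 mL ÷ 100 = 0.44472 g = 444.72 mg
sodium acetate: 0.58 g per 100 mL × 327 mL ÷ 100 = 1.90 g
lactose monohydrate: 35.6 mmol/L × 360.31 g/mol × 0.327 L ÷ 1000 = 4.19 g
arabinose: 8.43 g/L × 0.327 L = 2.76 g

magnesium chloride hexahydrate 444.72 mg; sodium acetate 1.90 g; lactose monohydrate 4.19 g; arabinose 2.76 g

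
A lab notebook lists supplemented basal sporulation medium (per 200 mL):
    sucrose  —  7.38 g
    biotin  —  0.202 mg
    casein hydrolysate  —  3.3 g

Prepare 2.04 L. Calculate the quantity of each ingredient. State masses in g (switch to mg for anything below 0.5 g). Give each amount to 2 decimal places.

sucrose 75.28 g; biotin 2.06 mg; casein hydrolysate 33.66 g

Ratio of target to recipe volume: 2040 / 200 = 10.2.
sucrose: 7.38 g × (2040 mL / 200 mL) = 75.28 g
biotin: 0.202 mg × (2040 mL / 200 mL) = 2.06 mg
casein hydrolysate: 3.3 g × (2040 mL / 200 mL) = 33.66 g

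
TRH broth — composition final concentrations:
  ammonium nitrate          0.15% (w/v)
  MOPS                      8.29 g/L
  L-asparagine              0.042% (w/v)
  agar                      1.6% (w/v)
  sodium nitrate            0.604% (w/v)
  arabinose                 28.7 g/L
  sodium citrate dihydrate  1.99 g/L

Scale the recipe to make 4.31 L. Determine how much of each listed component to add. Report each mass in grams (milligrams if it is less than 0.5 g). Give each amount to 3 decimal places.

ammonium nitrate 6.465 g; MOPS 35.730 g; L-asparagine 1.810 g; agar 68.960 g; sodium nitrate 26.032 g; arabinose 123.697 g; sodium citrate dihydrate 8.577 g

Working volume: 4.31 L.
ammonium nitrate: 0.15% w/v = 1.5 g/L → 1.5 × 4.31 L = 6.465 g
MOPS: 8.29 g/L × 4.31 L = 35.730 g
L-asparagine: 0.042% w/v = 0.42 g/L → 0.42 × 4.31 L = 1.810 g
agar: 1.6% w/v = 16 g/L → 16 × 4.31 L = 68.960 g
sodium nitrate: 0.604% w/v = 6.04 g/L → 6.04 × 4.31 L = 26.032 g
arabinose: 28.7 g/L × 4.31 L = 123.697 g
sodium citrate dihydrate: 1.99 g/L × 4.31 L = 8.577 g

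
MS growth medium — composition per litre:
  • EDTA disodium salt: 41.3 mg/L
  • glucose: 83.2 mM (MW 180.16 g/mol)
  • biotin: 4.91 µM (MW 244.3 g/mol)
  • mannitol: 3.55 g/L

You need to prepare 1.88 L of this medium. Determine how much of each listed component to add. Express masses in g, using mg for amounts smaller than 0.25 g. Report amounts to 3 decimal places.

Scale factor relative to 1 L: 1.88.
EDTA disodium salt: 41.3 mg/L × 1.88 L = 77.644 mg
glucose: 83.2 mmol/L × 180.16 g/mol × 1.88 L ÷ 1000 = 28.180 g
biotin: 4.91 µmol/L × 244.3 g/mol × 1.88 L ÷ 1000 = 2.255 mg
mannitol: 3.55 g/L × 1.88 L = 6.674 g

EDTA disodium salt 77.644 mg; glucose 28.180 g; biotin 2.255 mg; mannitol 6.674 g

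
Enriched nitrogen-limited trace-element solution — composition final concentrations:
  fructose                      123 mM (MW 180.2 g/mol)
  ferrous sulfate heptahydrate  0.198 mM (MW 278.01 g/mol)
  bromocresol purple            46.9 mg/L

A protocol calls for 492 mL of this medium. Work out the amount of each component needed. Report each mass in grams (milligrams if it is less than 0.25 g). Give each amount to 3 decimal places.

fructose 10.905 g; ferrous sulfate heptahydrate 27.083 mg; bromocresol purple 23.075 mg

Working volume: 492 mL = 0.492 L.
fructose: 123 mmol/L × 180.2 g/mol × 0.492 L ÷ 1000 = 10.905 g
ferrous sulfate heptahydrate: 0.198 mmol/L × 278.01 mg/mmol × 0.492 L = 27.083 mg
bromocresol purple: 46.9 mg/L × 0.492 L = 23.075 mg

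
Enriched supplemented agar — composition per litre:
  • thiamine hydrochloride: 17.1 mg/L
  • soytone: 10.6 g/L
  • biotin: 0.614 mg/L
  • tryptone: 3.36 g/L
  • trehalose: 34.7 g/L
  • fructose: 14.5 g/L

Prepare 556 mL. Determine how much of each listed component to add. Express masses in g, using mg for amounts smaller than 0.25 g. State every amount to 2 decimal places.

thiamine hydrochloride 9.51 mg; soytone 5.89 g; biotin 0.34 mg; tryptone 1.87 g; trehalose 19.29 g; fructose 8.06 g

Working volume: 556 mL = 0.556 L.
thiamine hydrochloride: 17.1 mg/L × 0.556 L = 9.51 mg
soytone: 10.6 g/L × 0.556 L = 5.89 g
biotin: 0.614 mg/L × 0.556 L = 0.34 mg
tryptone: 3.36 g/L × 0.556 L = 1.87 g
trehalose: 34.7 g/L × 0.556 L = 19.29 g
fructose: 14.5 g/L × 0.556 L = 8.06 g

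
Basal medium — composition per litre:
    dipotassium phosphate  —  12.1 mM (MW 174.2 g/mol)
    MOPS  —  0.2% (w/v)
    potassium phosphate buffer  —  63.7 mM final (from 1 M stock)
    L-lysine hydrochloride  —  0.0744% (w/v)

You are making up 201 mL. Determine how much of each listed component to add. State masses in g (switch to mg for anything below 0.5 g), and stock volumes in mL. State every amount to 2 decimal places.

dipotassium phosphate 423.67 mg; MOPS 402.00 mg; potassium phosphate buffer 12.80 mL; L-lysine hydrochloride 149.54 mg

Target volume = 201 mL = 0.201 L.
dipotassium phosphate: 12.1 mmol/L × 174.2 mg/mmol × 0.201 L = 423.67 mg
MOPS: 0.2% w/v = 2 g/L → 2 × 0.201 L = 0.402 g = 402.00 mg
potassium phosphate buffer: dilute stock: 63.7 mM × 201 mL ÷ 1000 mM = 12.80 mL
L-lysine hydrochloride: 0.0744 g per 100 mL × 201 mL ÷ 100 = 0.149544 g = 149.54 mg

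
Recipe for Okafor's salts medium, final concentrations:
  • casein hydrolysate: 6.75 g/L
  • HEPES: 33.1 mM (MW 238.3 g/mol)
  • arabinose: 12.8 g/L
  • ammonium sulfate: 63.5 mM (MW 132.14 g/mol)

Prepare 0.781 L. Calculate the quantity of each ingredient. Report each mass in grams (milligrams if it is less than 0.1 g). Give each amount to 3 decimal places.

Scale factor relative to 1 L: 0.781.
casein hydrolysate: 6.75 g/L × 0.781 L = 5.272 g
HEPES: 33.1 mmol/L × 238.3 g/mol × 0.781 L ÷ 1000 = 6.160 g
arabinose: 12.8 g/L × 0.781 L = 9.997 g
ammonium sulfate: 63.5 mmol/L × 132.14 g/mol × 0.781 L ÷ 1000 = 6.553 g

casein hydrolysate 5.272 g; HEPES 6.160 g; arabinose 9.997 g; ammonium sulfate 6.553 g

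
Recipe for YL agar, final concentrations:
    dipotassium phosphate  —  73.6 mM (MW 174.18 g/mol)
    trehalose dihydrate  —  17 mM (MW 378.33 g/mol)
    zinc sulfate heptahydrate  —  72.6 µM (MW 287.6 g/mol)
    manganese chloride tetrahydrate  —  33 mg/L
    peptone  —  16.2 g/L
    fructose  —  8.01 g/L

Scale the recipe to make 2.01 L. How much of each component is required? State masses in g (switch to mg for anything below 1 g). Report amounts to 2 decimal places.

Working volume: 2.01 L.
dipotassium phosphate: 73.6 mmol/L × 174.18 g/mol × 2.01 L ÷ 1000 = 25.77 g
trehalose dihydrate: 17 mmol/L × 378.33 g/mol × 2.01 L ÷ 1000 = 12.93 g
zinc sulfate heptahydrate: 72.6 µmol/L × 287.6 g/mol × 2.01 L ÷ 1000 = 41.97 mg
manganese chloride tetrahydrate: 33 mg/L × 2.01 L = 66.33 mg
peptone: 16.2 g/L × 2.01 L = 32.56 g
fructose: 8.01 g/L × 2.01 L = 16.10 g

dipotassium phosphate 25.77 g; trehalose dihydrate 12.93 g; zinc sulfate heptahydrate 41.97 mg; manganese chloride tetrahydrate 66.33 mg; peptone 32.56 g; fructose 16.10 g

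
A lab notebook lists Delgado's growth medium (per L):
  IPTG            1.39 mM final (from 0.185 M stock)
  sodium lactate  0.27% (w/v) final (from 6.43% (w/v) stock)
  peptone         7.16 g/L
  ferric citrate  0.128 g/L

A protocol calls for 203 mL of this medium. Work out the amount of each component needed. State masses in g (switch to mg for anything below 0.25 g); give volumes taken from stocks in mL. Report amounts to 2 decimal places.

IPTG 1.53 mL; sodium lactate 8.52 mL; peptone 1.45 g; ferric citrate 25.98 mg

Working volume: 203 mL = 0.203 L.
IPTG: dilute stock: 1.39 mM × 203 mL ÷ 185 mM = 1.53 mL
sodium lactate: V = C2·V2/C1 = 0.27% ÷ 6.43% × 203 mL = 8.52 mL
peptone: 7.16 g/L × 0.203 L = 1.45 g
ferric citrate: 0.128 g/L × 0.203 L = 0.025984 g = 25.98 mg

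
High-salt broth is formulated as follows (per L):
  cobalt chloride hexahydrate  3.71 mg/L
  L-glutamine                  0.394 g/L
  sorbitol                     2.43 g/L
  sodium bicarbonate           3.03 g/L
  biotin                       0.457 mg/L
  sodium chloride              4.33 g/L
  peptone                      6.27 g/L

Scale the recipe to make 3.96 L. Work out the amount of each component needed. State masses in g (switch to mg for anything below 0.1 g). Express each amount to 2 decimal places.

Scale factor relative to 1 L: 3.96.
cobalt chloride hexahydrate: 3.71 mg/L × 3.96 L = 14.69 mg
L-glutamine: 0.394 g/L × 3.96 L = 1.56 g
sorbitol: 2.43 g/L × 3.96 L = 9.62 g
sodium bicarbonate: 3.03 g/L × 3.96 L = 12.00 g
biotin: 0.457 mg/L × 3.96 L = 1.81 mg
sodium chloride: 4.33 g/L × 3.96 L = 17.15 g
peptone: 6.27 g/L × 3.96 L = 24.83 g

cobalt chloride hexahydrate 14.69 mg; L-glutamine 1.56 g; sorbitol 9.62 g; sodium bicarbonate 12.00 g; biotin 1.81 mg; sodium chloride 17.15 g; peptone 24.83 g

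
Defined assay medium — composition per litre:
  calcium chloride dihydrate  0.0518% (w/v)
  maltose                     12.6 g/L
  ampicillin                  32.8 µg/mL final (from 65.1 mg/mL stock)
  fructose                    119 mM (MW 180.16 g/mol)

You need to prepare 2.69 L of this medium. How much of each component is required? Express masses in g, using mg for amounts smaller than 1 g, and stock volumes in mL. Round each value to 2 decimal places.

calcium chloride dihydrate 1.39 g; maltose 33.89 g; ampicillin 1.36 mL; fructose 57.67 g

Scale factor relative to 1 L: 2.69.
calcium chloride dihydrate: 0.0518% w/v = 0.518 g/L → 0.518 × 2.69 L = 1.39 g
maltose: 12.6 g/L × 2.69 L = 33.89 g
ampicillin: dilute stock: 32.8 µg/mL × 2690 mL ÷ 65100 µg/mL = 1.36 mL
fructose: 119 mmol/L × 180.16 g/mol × 2.69 L ÷ 1000 = 57.67 g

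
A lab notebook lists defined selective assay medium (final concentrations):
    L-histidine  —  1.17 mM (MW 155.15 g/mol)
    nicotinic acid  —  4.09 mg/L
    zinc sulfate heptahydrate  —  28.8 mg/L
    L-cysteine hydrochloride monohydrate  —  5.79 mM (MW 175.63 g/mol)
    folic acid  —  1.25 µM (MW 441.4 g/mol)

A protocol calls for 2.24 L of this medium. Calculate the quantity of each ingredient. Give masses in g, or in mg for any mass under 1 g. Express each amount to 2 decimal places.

L-histidine 406.62 mg; nicotinic acid 9.16 mg; zinc sulfate heptahydrate 64.51 mg; L-cysteine hydrochloride monohydrate 2.28 g; folic acid 1.24 mg

Working volume: 2.24 L.
L-histidine: 1.17 mmol/L × 155.15 mg/mmol × 2.24 L = 406.62 mg
nicotinic acid: 4.09 mg/L × 2.24 L = 9.16 mg
zinc sulfate heptahydrate: 28.8 mg/L × 2.24 L = 64.51 mg
L-cysteine hydrochloride monohydrate: 5.79 mmol/L × 175.63 g/mol × 2.24 L ÷ 1000 = 2.28 g
folic acid: 1.25 µmol/L × 441.4 g/mol × 2.24 L ÷ 1000 = 1.24 mg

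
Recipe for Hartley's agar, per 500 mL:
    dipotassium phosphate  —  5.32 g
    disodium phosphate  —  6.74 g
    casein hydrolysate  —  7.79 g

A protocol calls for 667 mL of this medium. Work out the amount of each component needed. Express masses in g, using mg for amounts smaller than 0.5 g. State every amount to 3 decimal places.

dipotassium phosphate 7.097 g; disodium phosphate 8.991 g; casein hydrolysate 10.392 g

Ratio of target to recipe volume: 667 / 500 = 1.334.
dipotassium phosphate: 5.32 g × (667 mL / 500 mL) = 7.097 g
disodium phosphate: 6.74 g × (667 mL / 500 mL) = 8.991 g
casein hydrolysate: 7.79 g × (667 mL / 500 mL) = 10.392 g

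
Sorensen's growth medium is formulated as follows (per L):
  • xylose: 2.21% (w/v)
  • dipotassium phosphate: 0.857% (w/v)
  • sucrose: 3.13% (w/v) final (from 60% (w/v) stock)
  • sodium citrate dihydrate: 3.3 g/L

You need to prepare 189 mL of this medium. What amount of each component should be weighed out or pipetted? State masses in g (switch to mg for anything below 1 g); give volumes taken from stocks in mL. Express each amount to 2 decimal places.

xylose 4.18 g; dipotassium phosphate 1.62 g; sucrose 9.86 mL; sodium citrate dihydrate 623.70 mg

Working volume: 189 mL = 0.189 L.
xylose: 2.21 g per 100 mL × 189 mL ÷ 100 = 4.18 g
dipotassium phosphate: 0.857% w/v = 8.57 g/L → 8.57 × 0.189 L = 1.62 g
sucrose: dilute stock: 3.13% ÷ 60% × 189 mL = 9.86 mL
sodium citrate dihydrate: 3.3 g/L × 0.189 L = 0.6237 g = 623.70 mg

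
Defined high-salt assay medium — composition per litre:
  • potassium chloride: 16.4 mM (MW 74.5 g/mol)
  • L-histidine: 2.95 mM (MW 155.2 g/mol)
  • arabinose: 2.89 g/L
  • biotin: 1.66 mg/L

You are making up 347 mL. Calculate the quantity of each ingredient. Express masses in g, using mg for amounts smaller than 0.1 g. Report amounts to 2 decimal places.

potassium chloride 0.42 g; L-histidine 0.16 g; arabinose 1.00 g; biotin 0.58 mg

Working volume: 347 mL = 0.347 L.
potassium chloride: 16.4 mmol/L × 74.5 g/mol × 0.347 L ÷ 1000 = 0.42 g
L-histidine: 2.95 mmol/L × 155.2 g/mol × 0.347 L ÷ 1000 = 0.16 g
arabinose: 2.89 g/L × 0.347 L = 1.00 g
biotin: 1.66 mg/L × 0.347 L = 0.58 mg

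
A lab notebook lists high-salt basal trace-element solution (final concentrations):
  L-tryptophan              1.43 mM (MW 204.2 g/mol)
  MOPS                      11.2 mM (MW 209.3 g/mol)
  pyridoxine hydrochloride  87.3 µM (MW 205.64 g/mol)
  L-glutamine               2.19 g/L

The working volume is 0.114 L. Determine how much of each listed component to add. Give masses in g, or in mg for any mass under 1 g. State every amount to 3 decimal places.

L-tryptophan 33.289 mg; MOPS 267.234 mg; pyridoxine hydrochloride 2.047 mg; L-glutamine 249.660 mg

Scale factor relative to 1 L: 0.114.
L-tryptophan: 1.43 mmol/L × 204.2 mg/mmol × 0.114 L = 33.289 mg
MOPS: 11.2 mmol/L × 209.3 mg/mmol × 0.114 L = 267.234 mg
pyridoxine hydrochloride: 87.3 µmol/L × 205.64 g/mol × 0.114 L ÷ 1000 = 2.047 mg
L-glutamine: 2.19 g/L × 0.114 L = 0.24966 g = 249.660 mg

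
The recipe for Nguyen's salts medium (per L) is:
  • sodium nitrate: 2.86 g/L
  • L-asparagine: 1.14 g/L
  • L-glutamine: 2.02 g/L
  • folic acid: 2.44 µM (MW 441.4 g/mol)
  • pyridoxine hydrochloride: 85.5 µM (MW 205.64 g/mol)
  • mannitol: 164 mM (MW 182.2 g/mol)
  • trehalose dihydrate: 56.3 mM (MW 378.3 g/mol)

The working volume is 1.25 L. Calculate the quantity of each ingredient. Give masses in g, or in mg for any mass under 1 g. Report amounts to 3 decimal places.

sodium nitrate 3.575 g; L-asparagine 1.425 g; L-glutamine 2.525 g; folic acid 1.346 mg; pyridoxine hydrochloride 21.978 mg; mannitol 37.351 g; trehalose dihydrate 26.623 g

Working volume: 1.25 L.
sodium nitrate: 2.86 g/L × 1.25 L = 3.575 g
L-asparagine: 1.14 g/L × 1.25 L = 1.425 g
L-glutamine: 2.02 g/L × 1.25 L = 2.525 g
folic acid: 2.44 µmol/L × 441.4 g/mol × 1.25 L ÷ 1000 = 1.346 mg
pyridoxine hydrochloride: 85.5 µmol/L × 205.64 g/mol × 1.25 L ÷ 1000 = 21.978 mg
mannitol: 164 mmol/L × 182.2 g/mol × 1.25 L ÷ 1000 = 37.351 g
trehalose dihydrate: 56.3 mmol/L × 378.3 g/mol × 1.25 L ÷ 1000 = 26.623 g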